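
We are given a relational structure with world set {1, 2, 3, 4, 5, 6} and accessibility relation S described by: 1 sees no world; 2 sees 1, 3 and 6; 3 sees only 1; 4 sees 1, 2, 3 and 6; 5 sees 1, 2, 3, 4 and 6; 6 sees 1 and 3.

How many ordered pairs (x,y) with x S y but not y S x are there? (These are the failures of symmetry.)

Enumerating: (2,1), (2,3), (2,6), (3,1), (4,1), (4,2), (4,3), (4,6), (5,1), (5,2), (5,3), (5,4), (5,6), (6,1), (6,3).

15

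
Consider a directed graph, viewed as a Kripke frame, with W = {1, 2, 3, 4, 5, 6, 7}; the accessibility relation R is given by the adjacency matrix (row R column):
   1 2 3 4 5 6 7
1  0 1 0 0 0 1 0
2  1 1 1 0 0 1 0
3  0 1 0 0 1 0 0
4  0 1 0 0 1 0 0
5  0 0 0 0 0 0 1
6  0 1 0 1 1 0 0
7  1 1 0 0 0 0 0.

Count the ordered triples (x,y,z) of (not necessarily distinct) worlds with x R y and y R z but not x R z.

24

Enumerating: (1,2,1), (1,2,3), (1,6,4), (1,6,5), (2,3,5), (2,6,4), (2,6,5), (3,2,1), (3,2,3), (3,2,6), (3,5,7), (4,2,1), … and 12 more.
Total: 24.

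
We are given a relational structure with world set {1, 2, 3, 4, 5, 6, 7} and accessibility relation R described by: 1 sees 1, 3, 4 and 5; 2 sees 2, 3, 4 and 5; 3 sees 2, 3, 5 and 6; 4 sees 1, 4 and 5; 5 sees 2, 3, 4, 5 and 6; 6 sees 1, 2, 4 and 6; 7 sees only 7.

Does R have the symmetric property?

Symmetric: no — 1 R 3 but not 3 R 1.

No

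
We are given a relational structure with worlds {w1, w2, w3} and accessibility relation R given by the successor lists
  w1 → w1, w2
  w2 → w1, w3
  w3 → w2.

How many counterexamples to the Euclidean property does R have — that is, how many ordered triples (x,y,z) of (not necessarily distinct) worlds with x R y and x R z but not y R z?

Enumerating: (w1,w2,w2), (w2,w1,w3), (w2,w3,w1), (w2,w3,w3), (w3,w2,w2).

5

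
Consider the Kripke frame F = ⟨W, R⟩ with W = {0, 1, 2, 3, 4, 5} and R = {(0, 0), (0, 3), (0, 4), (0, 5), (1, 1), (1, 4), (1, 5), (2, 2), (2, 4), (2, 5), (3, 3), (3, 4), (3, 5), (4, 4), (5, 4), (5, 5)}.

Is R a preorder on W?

Yes

Reflexive: yes — every world is R-related to itself.
Transitive: yes — every two-step R-path is closed by a direct edge.
So R is a preorder.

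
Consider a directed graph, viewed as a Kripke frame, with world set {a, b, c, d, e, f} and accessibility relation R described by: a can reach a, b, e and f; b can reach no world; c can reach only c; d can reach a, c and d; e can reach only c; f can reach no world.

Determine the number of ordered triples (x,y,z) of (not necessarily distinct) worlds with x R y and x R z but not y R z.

Enumerating: (a,b,a), (a,b,b), (a,b,e), (a,b,f), (a,e,a), (a,e,b), (a,e,e), (a,e,f), (a,f,a), (a,f,b), (a,f,e), (a,f,f), (d,a,c), (d,a,d), (d,c,a), (d,c,d).

16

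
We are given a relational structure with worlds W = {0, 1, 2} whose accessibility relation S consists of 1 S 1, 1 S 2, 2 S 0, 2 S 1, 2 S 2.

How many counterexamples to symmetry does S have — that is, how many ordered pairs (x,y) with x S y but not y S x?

1

Enumerating: (2,0).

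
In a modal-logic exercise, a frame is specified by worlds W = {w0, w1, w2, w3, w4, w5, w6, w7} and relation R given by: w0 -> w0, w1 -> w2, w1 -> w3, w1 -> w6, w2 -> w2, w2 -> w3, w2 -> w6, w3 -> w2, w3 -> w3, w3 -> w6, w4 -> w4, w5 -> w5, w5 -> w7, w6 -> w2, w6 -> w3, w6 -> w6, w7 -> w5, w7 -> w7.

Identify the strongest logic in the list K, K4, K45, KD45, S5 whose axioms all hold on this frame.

KD45

Transitive (axiom 4): yes — every two-step R-path is closed by a direct edge.
Euclidean (axiom 5): yes — any two successors of a common world are R-related.
Serial (axiom D): yes — every world has a successor (e.g. w0 R w0).
Reflexive (axiom T): no — w1 is not related to itself.
So F validates K, K4, K45, KD45; S5 would additionally require R to be reflexive. The strongest is KD45.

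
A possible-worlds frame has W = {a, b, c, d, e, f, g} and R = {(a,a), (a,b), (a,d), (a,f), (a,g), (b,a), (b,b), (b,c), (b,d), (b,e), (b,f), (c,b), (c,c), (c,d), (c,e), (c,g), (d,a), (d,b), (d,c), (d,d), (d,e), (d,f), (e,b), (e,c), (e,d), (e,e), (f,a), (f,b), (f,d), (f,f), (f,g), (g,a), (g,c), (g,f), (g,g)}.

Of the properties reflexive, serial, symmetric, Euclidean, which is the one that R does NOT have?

Reflexive: yes — every world is R-related to itself.
Serial: yes — every world has a successor (e.g. a R a).
Symmetric: yes — every pair in R has its reverse in R.
Euclidean: no — a R b and a R g, but not b R g.
Only Euclidean fails.

Euclidean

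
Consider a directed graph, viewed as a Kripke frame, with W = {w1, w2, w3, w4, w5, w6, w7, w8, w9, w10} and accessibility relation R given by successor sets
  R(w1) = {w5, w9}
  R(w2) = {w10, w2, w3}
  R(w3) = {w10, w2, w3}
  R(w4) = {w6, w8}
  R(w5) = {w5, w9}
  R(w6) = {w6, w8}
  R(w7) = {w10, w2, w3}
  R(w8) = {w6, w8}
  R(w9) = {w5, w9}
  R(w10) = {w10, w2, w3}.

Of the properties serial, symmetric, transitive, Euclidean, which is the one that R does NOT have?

symmetric

Serial: yes — every world has a successor (e.g. w1 R w5).
Symmetric: no — w1 R w5 but not w5 R w1.
Transitive: yes — every two-step R-path is closed by a direct edge.
Euclidean: yes — any two successors of a common world are R-related.
Only symmetric fails.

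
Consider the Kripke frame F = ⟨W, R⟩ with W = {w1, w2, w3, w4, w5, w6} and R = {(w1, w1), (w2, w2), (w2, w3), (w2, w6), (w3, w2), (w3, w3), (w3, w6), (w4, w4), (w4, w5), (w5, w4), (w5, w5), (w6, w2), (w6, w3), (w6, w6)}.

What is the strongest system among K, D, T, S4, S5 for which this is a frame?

Serial (axiom D): yes — every world has a successor (e.g. w1 R w1).
Reflexive (axiom T): yes — every world is R-related to itself.
Transitive (axiom 4): yes — every two-step R-path is closed by a direct edge.
Euclidean (axiom 5): yes — any two successors of a common world are R-related.
So F validates K, D, T, S4, S5. The strongest is S5.

S5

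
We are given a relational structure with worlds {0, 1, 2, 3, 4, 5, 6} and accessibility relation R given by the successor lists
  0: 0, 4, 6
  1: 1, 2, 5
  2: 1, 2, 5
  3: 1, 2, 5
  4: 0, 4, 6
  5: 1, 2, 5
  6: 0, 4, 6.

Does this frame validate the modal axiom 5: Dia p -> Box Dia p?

Axiom 5 corresponds to the accessibility relation being Euclidean.
Euclidean: yes — any two successors of a common world are R-related.

Yes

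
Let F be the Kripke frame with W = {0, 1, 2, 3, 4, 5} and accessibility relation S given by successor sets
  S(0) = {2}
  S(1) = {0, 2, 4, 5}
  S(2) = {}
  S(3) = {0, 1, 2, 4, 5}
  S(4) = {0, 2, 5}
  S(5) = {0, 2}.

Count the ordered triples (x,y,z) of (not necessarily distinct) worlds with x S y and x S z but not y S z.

Enumerating: (0,2,2), (1,0,0), (1,0,4), (1,0,5), (1,2,0), (1,2,2), (1,2,4), (1,2,5), (1,4,4), (1,5,4), (1,5,5), (3,0,0), … and 23 more.
Total: 35.

35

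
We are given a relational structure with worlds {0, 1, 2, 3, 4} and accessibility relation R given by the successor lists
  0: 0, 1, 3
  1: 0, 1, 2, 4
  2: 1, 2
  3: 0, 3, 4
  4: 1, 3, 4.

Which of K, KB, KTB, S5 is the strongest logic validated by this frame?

Symmetric (axiom B): yes — every pair in R has its reverse in R.
Reflexive (axiom T): yes — every world is R-related to itself.
Euclidean (axiom 5): no — 0 R 1 and 0 R 3, but not 1 R 3.
So F validates K, KB, KTB; S5 would additionally require R to be Euclidean. The strongest is KTB.

KTB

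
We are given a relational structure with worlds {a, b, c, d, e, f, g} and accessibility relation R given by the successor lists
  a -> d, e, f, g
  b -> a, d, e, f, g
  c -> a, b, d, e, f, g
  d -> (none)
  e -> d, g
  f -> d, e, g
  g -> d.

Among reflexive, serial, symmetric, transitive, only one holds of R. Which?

Reflexive: no — a is not related to itself.
Serial: no — d has no R-successor.
Symmetric: no — a R d but not d R a.
Transitive: yes — every two-step R-path is closed by a direct edge.
Only transitive holds.

transitive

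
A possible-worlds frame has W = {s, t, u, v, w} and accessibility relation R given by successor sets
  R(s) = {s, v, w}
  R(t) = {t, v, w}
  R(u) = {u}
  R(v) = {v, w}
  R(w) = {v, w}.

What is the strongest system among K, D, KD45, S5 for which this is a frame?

D

Serial (axiom D): yes — every world has a successor (e.g. s R s).
Euclidean (axiom 5): no — s R v and s R s, but not v R s.
Transitive (axiom 4): yes — every two-step R-path is closed by a direct edge.
Reflexive (axiom T): yes — every world is R-related to itself.
So F validates K, D; KD45 would additionally require R to be Euclidean. The strongest is D.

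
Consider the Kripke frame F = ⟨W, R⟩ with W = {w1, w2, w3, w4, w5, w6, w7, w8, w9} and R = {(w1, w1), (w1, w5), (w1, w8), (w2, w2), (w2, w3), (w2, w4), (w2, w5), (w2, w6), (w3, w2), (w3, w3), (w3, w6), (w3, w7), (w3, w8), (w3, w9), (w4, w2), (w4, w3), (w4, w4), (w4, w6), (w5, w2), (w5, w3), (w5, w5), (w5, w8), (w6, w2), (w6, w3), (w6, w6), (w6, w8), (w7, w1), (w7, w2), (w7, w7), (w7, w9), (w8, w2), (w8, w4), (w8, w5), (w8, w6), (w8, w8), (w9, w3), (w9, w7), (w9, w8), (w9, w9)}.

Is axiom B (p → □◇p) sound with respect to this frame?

Axiom B corresponds to the accessibility relation being symmetric.
Symmetric: no — w1 R w5 but not w5 R w1.

No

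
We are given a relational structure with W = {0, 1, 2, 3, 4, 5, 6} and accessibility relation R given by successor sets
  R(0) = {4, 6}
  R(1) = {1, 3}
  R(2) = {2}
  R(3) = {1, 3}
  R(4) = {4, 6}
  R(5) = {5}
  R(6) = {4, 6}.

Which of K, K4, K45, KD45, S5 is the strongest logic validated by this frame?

KD45

Transitive (axiom 4): yes — every two-step R-path is closed by a direct edge.
Euclidean (axiom 5): yes — any two successors of a common world are R-related.
Serial (axiom D): yes — every world has a successor (e.g. 0 R 4).
Reflexive (axiom T): no — 0 is not related to itself.
So F validates K, K4, K45, KD45; S5 would additionally require R to be reflexive. The strongest is KD45.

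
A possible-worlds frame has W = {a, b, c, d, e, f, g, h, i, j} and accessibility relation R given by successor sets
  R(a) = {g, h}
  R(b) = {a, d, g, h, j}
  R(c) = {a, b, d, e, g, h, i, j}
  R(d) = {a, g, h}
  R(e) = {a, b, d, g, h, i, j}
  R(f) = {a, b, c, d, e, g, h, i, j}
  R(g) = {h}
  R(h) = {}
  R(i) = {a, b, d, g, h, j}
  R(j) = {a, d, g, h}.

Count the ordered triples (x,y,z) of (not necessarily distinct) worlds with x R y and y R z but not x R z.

0

R is transitive; there are no such tuples.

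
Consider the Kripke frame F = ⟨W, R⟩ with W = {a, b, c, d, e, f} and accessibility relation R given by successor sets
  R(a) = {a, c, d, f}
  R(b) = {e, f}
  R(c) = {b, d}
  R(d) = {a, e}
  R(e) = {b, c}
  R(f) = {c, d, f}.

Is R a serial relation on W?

Serial: yes — every world has a successor (e.g. a R a).

Yes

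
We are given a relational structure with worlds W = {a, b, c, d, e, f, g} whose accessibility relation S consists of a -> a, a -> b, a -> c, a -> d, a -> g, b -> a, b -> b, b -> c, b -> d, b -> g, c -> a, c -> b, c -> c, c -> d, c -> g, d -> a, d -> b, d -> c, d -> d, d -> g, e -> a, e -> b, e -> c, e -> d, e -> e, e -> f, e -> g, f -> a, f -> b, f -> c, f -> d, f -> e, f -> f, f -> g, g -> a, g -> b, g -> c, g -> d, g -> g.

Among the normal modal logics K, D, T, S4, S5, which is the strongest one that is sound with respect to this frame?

S4

Serial (axiom D): yes — every world has a successor (e.g. a S a).
Reflexive (axiom T): yes — every world is S-related to itself.
Transitive (axiom 4): yes — every two-step S-path is closed by a direct edge.
Euclidean (axiom 5): no — e S a and e S f, but not a S f.
So F validates K, D, T, S4; S5 would additionally require S to be Euclidean. The strongest is S4.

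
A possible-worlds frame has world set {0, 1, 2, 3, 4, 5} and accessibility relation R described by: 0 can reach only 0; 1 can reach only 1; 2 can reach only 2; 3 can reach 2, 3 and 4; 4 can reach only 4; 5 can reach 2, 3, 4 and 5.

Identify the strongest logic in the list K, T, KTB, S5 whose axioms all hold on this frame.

Reflexive (axiom T): yes — every world is R-related to itself.
Symmetric (axiom B): no — 3 R 2 but not 2 R 3.
Euclidean (axiom 5): no — 3 R 2 and 3 R 4, but not 2 R 4.
So F validates K, T; KTB would additionally require R to be symmetric. The strongest is T.

T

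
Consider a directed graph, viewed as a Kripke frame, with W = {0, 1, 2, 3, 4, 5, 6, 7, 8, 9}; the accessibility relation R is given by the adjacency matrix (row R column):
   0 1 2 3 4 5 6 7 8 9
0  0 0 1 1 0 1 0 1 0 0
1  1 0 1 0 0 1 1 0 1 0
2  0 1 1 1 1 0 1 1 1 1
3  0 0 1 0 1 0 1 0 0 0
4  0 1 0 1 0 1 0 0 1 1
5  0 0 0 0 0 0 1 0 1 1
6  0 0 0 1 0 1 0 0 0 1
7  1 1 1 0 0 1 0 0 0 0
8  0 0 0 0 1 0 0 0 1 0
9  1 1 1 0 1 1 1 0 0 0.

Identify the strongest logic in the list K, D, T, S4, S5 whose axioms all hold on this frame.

D

Serial (axiom D): yes — every world has a successor (e.g. 0 R 2).
Reflexive (axiom T): no — 0 is not related to itself.
Transitive (axiom 4): no — 0 R 2 and 2 R 1, but not 0 R 1.
Euclidean (axiom 5): no — 0 R 2 and 0 R 5, but not 2 R 5.
So F validates K, D; T would additionally require R to be reflexive. The strongest is D.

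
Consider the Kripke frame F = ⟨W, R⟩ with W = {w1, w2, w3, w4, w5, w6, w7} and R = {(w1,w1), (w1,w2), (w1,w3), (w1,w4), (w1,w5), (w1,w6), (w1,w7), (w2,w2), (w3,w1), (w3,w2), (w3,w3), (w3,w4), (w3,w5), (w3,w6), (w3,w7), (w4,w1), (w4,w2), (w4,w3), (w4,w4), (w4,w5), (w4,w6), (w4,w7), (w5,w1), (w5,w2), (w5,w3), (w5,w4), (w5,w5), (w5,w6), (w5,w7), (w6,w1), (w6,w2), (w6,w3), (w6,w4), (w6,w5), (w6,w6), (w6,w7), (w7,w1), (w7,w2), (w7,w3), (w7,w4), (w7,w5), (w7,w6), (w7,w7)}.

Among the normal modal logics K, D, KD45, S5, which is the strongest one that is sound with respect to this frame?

Serial (axiom D): yes — every world has a successor (e.g. w1 R w1).
Euclidean (axiom 5): no — w1 R w2 and w1 R w3, but not w2 R w3.
Transitive (axiom 4): yes — every two-step R-path is closed by a direct edge.
Reflexive (axiom T): yes — every world is R-related to itself.
So F validates K, D; KD45 would additionally require R to be Euclidean. The strongest is D.

D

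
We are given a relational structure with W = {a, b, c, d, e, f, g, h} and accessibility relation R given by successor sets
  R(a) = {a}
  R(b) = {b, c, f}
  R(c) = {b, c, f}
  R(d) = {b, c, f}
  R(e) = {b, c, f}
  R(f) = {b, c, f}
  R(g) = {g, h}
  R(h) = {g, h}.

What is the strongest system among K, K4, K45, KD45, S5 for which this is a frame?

Transitive (axiom 4): yes — every two-step R-path is closed by a direct edge.
Euclidean (axiom 5): yes — any two successors of a common world are R-related.
Serial (axiom D): yes — every world has a successor (e.g. a R a).
Reflexive (axiom T): no — d is not related to itself.
So F validates K, K4, K45, KD45; S5 would additionally require R to be reflexive. The strongest is KD45.

KD45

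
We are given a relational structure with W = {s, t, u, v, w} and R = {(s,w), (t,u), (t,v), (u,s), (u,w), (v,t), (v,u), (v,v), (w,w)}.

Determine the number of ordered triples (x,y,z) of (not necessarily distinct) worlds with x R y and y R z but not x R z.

Enumerating: (t,u,s), (t,u,w), (t,v,t), (v,u,s), (v,u,w).

5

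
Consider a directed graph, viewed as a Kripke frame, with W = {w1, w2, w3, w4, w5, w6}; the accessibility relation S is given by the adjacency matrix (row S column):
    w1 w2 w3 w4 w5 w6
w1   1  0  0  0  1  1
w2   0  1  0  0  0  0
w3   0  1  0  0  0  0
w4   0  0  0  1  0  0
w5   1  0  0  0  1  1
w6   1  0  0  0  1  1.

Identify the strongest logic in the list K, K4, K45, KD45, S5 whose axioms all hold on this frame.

KD45

Transitive (axiom 4): yes — every two-step S-path is closed by a direct edge.
Euclidean (axiom 5): yes — any two successors of a common world are S-related.
Serial (axiom D): yes — every world has a successor (e.g. w1 S w1).
Reflexive (axiom T): no — w3 is not related to itself.
So F validates K, K4, K45, KD45; S5 would additionally require S to be reflexive. The strongest is KD45.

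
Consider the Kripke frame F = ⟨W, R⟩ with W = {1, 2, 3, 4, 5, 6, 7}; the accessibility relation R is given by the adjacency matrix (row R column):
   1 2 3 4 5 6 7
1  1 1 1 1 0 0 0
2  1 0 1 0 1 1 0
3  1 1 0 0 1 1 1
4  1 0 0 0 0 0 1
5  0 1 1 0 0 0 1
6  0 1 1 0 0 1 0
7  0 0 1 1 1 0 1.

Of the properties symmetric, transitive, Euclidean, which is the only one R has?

symmetric

Symmetric: yes — every pair in R has its reverse in R.
Transitive: no — 1 R 2 and 2 R 5, but not 1 R 5.
Euclidean: no — 1 R 2 and 1 R 4, but not 2 R 4.
Only symmetric holds.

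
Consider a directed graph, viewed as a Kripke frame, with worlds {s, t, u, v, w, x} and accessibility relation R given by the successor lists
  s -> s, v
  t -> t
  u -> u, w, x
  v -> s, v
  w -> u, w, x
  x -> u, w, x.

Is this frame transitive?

Transitive: yes — every two-step R-path is closed by a direct edge.

Yes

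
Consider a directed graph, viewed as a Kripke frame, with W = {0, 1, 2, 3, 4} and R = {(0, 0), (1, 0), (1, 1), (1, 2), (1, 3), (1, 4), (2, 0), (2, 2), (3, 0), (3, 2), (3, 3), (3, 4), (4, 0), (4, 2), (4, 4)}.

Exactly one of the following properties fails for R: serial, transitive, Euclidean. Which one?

Serial: yes — every world has a successor (e.g. 0 R 0).
Transitive: yes — every two-step R-path is closed by a direct edge.
Euclidean: no — 1 R 0 and 1 R 2, but not 0 R 2.
Only Euclidean fails.

Euclidean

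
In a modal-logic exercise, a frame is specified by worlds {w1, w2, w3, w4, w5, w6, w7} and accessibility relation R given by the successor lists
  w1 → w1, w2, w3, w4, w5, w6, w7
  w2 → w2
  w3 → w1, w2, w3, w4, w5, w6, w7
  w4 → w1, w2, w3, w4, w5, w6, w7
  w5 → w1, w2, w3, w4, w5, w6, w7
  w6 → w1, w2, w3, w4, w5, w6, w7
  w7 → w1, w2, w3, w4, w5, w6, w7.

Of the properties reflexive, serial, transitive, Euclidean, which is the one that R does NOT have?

Reflexive: yes — every world is R-related to itself.
Serial: yes — every world has a successor (e.g. w1 R w1).
Transitive: yes — every two-step R-path is closed by a direct edge.
Euclidean: no — w1 R w2 and w1 R w3, but not w2 R w3.
Only Euclidean fails.

Euclidean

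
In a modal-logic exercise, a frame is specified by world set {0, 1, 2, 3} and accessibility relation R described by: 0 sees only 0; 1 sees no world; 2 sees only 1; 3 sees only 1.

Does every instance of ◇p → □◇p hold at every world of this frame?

By correspondence theory, 5 is valid on a frame iff R is Euclidean.
Euclidean: no — 2 R 1 and 2 R 1, but not 1 R 1.

No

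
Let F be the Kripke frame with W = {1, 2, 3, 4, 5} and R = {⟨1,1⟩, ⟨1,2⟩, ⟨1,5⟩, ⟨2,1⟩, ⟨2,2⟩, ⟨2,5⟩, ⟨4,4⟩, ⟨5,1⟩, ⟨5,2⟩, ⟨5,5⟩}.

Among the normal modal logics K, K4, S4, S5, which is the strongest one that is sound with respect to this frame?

K4

Transitive (axiom 4): yes — every two-step R-path is closed by a direct edge.
Reflexive (axiom T): no — 3 is not related to itself.
Euclidean (axiom 5): yes — any two successors of a common world are R-related.
So F validates K, K4; S4 would additionally require R to be reflexive. The strongest is K4.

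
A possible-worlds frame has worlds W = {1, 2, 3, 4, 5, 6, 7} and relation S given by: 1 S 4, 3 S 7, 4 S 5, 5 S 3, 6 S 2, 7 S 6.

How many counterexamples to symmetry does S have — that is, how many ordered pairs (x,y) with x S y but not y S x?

6

Enumerating: (1,4), (3,7), (4,5), (5,3), (6,2), (7,6).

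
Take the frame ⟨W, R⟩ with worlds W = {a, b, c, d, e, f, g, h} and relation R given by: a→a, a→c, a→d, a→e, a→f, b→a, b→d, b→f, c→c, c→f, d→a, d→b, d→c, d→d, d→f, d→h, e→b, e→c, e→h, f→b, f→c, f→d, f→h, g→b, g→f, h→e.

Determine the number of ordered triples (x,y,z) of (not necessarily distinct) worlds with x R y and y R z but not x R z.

38

Enumerating: (a,d,b), (a,d,h), (a,e,b), (a,e,h), (a,f,b), (a,f,h), (b,a,c), (b,a,e), (b,d,b), (b,d,c), (b,d,h), (b,f,b), … and 26 more.
Total: 38.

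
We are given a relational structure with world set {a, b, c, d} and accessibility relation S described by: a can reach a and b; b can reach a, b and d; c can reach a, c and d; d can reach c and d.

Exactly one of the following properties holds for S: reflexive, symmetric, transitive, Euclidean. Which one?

Reflexive: yes — every world is S-related to itself.
Symmetric: no — b S d but not d S b.
Transitive: no — a S b and b S d, but not a S d.
Euclidean: no — b S a and b S d, but not a S d.
Only reflexive holds.

reflexive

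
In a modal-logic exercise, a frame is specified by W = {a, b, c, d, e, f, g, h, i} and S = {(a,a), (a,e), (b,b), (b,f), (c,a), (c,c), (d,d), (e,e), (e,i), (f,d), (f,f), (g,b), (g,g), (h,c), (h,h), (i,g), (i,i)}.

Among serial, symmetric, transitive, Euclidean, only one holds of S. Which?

serial

Serial: yes — every world has a successor (e.g. a S a).
Symmetric: no — a S e but not e S a.
Transitive: no — a S e and e S i, but not a S i.
Euclidean: no — a S e and a S a, but not e S a.
Only serial holds.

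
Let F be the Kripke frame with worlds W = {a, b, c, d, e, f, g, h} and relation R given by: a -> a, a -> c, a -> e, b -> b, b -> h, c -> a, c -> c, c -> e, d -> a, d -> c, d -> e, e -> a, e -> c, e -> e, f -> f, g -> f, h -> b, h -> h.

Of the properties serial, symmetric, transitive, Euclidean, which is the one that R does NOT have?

symmetric

Serial: yes — every world has a successor (e.g. a R a).
Symmetric: no — d R a but not a R d.
Transitive: yes — every two-step R-path is closed by a direct edge.
Euclidean: yes — any two successors of a common world are R-related.
Only symmetric fails.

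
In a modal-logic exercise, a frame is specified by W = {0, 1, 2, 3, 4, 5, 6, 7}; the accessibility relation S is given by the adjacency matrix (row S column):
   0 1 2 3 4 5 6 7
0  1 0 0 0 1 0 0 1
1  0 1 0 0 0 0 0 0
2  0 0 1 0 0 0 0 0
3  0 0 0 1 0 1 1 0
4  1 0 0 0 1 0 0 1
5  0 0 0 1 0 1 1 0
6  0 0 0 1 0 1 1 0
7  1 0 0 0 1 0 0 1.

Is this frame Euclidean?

Euclidean: yes — any two successors of a common world are S-related.

Yes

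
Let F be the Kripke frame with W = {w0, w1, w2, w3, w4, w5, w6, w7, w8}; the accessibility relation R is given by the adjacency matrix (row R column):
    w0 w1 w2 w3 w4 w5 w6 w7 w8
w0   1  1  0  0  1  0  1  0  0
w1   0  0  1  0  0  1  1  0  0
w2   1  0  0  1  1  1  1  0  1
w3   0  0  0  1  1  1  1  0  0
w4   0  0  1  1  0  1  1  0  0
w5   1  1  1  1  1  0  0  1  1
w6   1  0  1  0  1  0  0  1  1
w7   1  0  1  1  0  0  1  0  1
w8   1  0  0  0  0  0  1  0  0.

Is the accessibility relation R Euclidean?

No

Euclidean: no — w0 R w1 and w0 R w4, but not w1 R w4.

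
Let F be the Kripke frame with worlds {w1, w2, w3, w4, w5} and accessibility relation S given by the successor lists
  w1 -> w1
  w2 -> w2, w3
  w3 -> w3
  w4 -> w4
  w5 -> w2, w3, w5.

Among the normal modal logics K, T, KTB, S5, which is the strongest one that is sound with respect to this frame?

T

Reflexive (axiom T): yes — every world is S-related to itself.
Symmetric (axiom B): no — w2 S w3 but not w3 S w2.
Euclidean (axiom 5): no — w5 S w3 and w5 S w2, but not w3 S w2.
So F validates K, T; KTB would additionally require S to be symmetric. The strongest is T.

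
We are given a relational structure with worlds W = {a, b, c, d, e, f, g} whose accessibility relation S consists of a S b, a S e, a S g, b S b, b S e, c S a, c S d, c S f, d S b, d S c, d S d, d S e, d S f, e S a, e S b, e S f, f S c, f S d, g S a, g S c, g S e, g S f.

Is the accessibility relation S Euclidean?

Euclidean: no — a S b and a S g, but not b S g.

No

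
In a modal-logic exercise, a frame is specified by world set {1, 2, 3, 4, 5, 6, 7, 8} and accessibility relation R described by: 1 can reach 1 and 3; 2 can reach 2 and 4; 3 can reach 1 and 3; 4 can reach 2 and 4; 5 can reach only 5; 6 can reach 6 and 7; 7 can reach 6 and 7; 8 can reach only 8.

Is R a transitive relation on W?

Yes

Transitive: yes — every two-step R-path is closed by a direct edge.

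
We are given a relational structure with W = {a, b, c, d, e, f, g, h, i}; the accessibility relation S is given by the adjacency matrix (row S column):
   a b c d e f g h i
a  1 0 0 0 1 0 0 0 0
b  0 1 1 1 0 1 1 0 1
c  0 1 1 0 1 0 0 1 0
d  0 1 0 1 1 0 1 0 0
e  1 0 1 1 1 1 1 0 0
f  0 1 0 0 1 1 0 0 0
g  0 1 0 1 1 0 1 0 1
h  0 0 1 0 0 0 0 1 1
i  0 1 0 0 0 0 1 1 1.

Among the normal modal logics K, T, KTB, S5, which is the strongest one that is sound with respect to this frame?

KTB

Reflexive (axiom T): yes — every world is S-related to itself.
Symmetric (axiom B): yes — every pair in S has its reverse in S.
Euclidean (axiom 5): no — b S c and b S d, but not c S d.
So F validates K, T, KTB; S5 would additionally require S to be Euclidean. The strongest is KTB.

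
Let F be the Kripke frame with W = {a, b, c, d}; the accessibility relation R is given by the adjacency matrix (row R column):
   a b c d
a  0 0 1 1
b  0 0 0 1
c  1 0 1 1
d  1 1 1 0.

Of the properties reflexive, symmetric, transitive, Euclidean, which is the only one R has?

Reflexive: no — a is not related to itself.
Symmetric: yes — every pair in R has its reverse in R.
Transitive: no — a R d and d R b, but not a R b.
Euclidean: no — d R a and d R b, but not a R b.
Only symmetric holds.

symmetric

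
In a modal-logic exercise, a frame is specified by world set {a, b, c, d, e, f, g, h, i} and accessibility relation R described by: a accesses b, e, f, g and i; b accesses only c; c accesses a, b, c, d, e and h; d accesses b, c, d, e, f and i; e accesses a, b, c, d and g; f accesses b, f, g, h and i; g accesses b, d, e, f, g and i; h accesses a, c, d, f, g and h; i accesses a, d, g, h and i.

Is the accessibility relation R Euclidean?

No

Euclidean: no — a R b and a R e, but not b R e.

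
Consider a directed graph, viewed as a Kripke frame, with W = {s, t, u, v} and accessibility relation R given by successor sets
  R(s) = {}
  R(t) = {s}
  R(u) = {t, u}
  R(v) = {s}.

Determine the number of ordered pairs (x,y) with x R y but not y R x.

3

Enumerating: (t,s), (u,t), (v,s).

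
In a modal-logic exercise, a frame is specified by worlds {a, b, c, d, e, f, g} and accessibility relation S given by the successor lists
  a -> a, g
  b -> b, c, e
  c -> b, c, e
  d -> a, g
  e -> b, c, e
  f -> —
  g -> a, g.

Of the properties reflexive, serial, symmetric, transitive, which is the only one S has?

Reflexive: no — d is not related to itself.
Serial: no — f has no S-successor.
Symmetric: no — d S a but not a S d.
Transitive: yes — every two-step S-path is closed by a direct edge.
Only transitive holds.

transitive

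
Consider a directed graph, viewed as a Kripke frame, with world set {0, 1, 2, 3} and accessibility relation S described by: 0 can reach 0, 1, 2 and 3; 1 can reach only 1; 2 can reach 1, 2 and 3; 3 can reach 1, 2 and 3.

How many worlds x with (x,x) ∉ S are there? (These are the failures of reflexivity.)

0

S is reflexive; there are no such worlds.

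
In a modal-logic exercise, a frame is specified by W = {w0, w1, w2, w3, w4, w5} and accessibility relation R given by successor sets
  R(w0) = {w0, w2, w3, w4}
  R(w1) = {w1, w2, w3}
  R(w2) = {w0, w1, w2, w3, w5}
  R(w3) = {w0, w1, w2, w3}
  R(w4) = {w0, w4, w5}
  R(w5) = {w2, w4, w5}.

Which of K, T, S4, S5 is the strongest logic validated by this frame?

T

Reflexive (axiom T): yes — every world is R-related to itself.
Transitive (axiom 4): no — w0 R w2 and w2 R w1, but not w0 R w1.
Euclidean (axiom 5): no — w0 R w2 and w0 R w4, but not w2 R w4.
So F validates K, T; S4 would additionally require R to be transitive. The strongest is T.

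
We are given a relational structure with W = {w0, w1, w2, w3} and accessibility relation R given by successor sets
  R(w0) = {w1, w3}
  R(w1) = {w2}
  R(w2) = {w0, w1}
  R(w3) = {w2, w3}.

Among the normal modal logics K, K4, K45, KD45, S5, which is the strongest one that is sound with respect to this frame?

Transitive (axiom 4): no — w0 R w1 and w1 R w2, but not w0 R w2.
Euclidean (axiom 5): no — w0 R w1 and w0 R w3, but not w1 R w3.
Serial (axiom D): yes — every world has a successor (e.g. w0 R w1).
Reflexive (axiom T): no — w0 is not related to itself.
So F validates K; K4 would additionally require R to be transitive. The strongest is K.

K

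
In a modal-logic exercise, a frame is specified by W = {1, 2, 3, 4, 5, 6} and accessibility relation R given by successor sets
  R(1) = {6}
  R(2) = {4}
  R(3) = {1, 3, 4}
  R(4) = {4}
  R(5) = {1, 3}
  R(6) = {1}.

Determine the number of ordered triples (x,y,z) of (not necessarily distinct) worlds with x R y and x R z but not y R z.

Enumerating: (1,6,6), (3,1,1), (3,1,3), (3,1,4), (3,4,1), (3,4,3), (5,1,1), (5,1,3), (6,1,1).

9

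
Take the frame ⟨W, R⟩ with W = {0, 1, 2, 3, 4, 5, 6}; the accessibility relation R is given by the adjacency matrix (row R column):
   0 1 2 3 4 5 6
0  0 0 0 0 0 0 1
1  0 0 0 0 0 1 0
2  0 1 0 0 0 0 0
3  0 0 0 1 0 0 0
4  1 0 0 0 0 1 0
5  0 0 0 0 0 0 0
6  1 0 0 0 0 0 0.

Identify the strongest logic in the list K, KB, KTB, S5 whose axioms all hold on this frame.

K

Symmetric (axiom B): no — 1 R 5 but not 5 R 1.
Reflexive (axiom T): no — 0 is not related to itself.
Euclidean (axiom 5): no — 4 R 0 and 4 R 5, but not 0 R 5.
So F validates K; KB would additionally require R to be symmetric. The strongest is K.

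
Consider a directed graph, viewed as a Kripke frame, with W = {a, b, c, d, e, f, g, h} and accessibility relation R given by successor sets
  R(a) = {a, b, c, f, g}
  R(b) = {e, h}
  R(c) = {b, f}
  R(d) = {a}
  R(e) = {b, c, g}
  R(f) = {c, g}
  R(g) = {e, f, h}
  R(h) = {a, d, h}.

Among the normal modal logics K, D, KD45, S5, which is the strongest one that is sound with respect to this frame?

D

Serial (axiom D): yes — every world has a successor (e.g. a R a).
Euclidean (axiom 5): no — a R b and a R c, but not b R c.
Transitive (axiom 4): no — a R b and b R e, but not a R e.
Reflexive (axiom T): no — b is not related to itself.
So F validates K, D; KD45 would additionally require R to be Euclidean and transitive. The strongest is D.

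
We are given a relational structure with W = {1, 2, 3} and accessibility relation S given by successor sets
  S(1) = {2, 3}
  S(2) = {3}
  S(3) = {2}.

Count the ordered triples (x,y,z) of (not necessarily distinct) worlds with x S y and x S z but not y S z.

Enumerating: (1,2,2), (1,3,3), (2,3,3), (3,2,2).

4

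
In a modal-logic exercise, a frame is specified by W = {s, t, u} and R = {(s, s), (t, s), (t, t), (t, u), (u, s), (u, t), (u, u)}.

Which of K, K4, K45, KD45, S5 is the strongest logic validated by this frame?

Transitive (axiom 4): yes — every two-step R-path is closed by a direct edge.
Euclidean (axiom 5): no — t R s and t R u, but not s R u.
Serial (axiom D): yes — every world has a successor (e.g. s R s).
Reflexive (axiom T): yes — every world is R-related to itself.
So F validates K, K4; K45 would additionally require R to be Euclidean. The strongest is K4.

K4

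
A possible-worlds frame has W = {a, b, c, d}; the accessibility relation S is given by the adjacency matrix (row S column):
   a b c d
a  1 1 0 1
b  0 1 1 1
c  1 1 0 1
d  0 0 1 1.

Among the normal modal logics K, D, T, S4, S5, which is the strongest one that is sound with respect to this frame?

Serial (axiom D): yes — every world has a successor (e.g. a S a).
Reflexive (axiom T): no — c is not related to itself.
Transitive (axiom 4): no — a S b and b S c, but not a S c.
Euclidean (axiom 5): no — a S d and a S b, but not d S b.
So F validates K, D; T would additionally require S to be reflexive. The strongest is D.

D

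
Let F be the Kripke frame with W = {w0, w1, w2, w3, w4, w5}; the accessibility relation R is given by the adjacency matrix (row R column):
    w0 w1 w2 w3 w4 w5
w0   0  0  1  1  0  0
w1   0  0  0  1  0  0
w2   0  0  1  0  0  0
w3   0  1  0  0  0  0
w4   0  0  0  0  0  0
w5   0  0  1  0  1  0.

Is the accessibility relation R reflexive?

No

Reflexive: no — w0 is not related to itself.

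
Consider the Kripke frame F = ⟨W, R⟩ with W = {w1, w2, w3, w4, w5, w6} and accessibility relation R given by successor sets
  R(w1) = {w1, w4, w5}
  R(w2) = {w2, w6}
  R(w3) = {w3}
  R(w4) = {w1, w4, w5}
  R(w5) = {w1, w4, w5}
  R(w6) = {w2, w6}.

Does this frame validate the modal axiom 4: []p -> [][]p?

Yes

The schema 4 characterises exactly the transitive frames.
Transitive: yes — every two-step R-path is closed by a direct edge.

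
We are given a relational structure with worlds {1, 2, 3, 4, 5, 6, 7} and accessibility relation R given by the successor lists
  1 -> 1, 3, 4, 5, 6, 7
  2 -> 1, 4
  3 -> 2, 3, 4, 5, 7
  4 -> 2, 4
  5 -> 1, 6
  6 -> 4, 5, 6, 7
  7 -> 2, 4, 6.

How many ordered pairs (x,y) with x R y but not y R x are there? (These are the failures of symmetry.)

12

Enumerating: (1,3), (1,4), (1,6), (1,7), (2,1), (3,2), (3,4), (3,5), (3,7), (6,4), (7,2), (7,4).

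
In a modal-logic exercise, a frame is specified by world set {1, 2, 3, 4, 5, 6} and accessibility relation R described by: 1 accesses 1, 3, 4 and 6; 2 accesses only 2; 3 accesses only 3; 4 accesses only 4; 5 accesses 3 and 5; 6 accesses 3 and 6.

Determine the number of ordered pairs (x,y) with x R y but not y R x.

5

Enumerating: (1,3), (1,4), (1,6), (5,3), (6,3).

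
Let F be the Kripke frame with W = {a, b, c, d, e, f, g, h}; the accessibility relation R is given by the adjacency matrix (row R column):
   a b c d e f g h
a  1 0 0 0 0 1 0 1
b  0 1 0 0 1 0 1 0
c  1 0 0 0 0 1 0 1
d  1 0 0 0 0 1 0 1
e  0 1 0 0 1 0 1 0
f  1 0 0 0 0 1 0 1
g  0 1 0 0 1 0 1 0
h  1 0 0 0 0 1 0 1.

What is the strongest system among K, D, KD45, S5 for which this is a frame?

Serial (axiom D): yes — every world has a successor (e.g. a R a).
Euclidean (axiom 5): yes — any two successors of a common world are R-related.
Transitive (axiom 4): yes — every two-step R-path is closed by a direct edge.
Reflexive (axiom T): no — c is not related to itself.
So F validates K, D, KD45; S5 would additionally require R to be reflexive. The strongest is KD45.

KD45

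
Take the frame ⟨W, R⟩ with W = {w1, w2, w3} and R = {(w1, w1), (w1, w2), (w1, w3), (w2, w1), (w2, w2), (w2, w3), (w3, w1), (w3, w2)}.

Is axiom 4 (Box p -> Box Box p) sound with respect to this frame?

By correspondence theory, 4 is valid on a frame iff R is transitive.
Transitive: no — w3 R w1 and w1 R w3, but not w3 R w3.

No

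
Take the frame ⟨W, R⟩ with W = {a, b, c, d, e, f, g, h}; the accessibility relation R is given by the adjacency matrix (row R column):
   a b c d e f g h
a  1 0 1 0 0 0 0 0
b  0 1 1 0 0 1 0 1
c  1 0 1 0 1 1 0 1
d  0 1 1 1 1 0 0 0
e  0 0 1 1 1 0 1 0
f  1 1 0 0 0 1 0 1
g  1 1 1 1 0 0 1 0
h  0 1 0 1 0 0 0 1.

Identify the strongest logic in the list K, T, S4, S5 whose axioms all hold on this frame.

Reflexive (axiom T): yes — every world is R-related to itself.
Transitive (axiom 4): no — a R c and c R e, but not a R e.
Euclidean (axiom 5): no — b R f and b R c, but not f R c.
So F validates K, T; S4 would additionally require R to be transitive. The strongest is T.

T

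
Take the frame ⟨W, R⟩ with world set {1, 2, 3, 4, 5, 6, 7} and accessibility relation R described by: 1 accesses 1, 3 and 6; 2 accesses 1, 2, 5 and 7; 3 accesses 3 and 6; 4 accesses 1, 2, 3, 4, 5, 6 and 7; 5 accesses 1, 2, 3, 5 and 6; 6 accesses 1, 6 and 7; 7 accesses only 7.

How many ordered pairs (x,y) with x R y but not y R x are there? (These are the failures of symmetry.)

14

Enumerating: (1,3), (2,1), (2,7), (3,6), (4,1), (4,2), (4,3), (4,5), (4,6), (4,7), (5,1), (5,3), (5,6), (6,7).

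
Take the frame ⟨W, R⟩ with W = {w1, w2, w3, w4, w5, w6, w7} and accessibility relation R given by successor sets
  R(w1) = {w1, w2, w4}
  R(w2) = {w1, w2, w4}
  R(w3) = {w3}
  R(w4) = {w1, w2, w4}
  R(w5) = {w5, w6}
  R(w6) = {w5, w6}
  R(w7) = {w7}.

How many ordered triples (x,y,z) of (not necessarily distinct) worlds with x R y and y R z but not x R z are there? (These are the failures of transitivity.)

0

R is transitive; there are no such tuples.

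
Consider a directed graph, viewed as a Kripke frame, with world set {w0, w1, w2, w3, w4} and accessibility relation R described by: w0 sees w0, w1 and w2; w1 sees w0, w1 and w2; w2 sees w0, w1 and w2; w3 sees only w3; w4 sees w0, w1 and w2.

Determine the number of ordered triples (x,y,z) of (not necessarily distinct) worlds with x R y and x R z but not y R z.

0

R is Euclidean; there are no such tuples.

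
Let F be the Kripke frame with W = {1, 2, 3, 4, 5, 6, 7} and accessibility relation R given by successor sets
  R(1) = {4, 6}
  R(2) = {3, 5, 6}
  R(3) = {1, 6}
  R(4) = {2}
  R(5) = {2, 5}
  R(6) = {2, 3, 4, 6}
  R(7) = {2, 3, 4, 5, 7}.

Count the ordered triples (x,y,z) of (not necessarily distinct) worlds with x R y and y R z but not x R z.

21

Enumerating: (1,4,2), (1,6,2), (1,6,3), (2,3,1), (2,5,2), (2,6,2), (2,6,4), (3,1,4), (3,6,2), (3,6,3), (3,6,4), (4,2,3), … and 9 more.
Total: 21.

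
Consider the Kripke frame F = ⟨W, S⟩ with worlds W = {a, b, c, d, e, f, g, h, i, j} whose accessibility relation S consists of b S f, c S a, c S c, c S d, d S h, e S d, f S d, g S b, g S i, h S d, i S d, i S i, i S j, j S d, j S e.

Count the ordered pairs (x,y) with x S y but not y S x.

Enumerating: (b,f), (c,a), (c,d), (e,d), (f,d), (g,b), (g,i), (i,d), (i,j), (j,d), (j,e).

11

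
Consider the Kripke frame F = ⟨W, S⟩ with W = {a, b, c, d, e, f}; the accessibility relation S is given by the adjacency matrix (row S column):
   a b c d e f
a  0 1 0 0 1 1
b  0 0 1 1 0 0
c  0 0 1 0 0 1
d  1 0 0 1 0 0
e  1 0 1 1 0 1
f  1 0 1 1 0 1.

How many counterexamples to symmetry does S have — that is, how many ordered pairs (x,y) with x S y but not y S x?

8

Enumerating: (a,b), (b,c), (b,d), (d,a), (e,c), (e,d), (e,f), (f,d).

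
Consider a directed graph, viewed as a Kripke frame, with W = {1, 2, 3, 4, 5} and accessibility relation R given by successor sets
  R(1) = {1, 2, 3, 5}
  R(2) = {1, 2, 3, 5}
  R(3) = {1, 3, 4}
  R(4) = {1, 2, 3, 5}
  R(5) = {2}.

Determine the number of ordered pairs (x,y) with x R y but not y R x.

5

Enumerating: (1,5), (2,3), (4,1), (4,2), (4,5).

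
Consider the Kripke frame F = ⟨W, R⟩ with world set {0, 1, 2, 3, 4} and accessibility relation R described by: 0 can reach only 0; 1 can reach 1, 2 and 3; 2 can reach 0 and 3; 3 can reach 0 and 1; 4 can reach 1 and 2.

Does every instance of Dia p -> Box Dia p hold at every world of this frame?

Axiom 5 corresponds to the accessibility relation being Euclidean.
Euclidean: no — 1 R 3 and 1 R 2, but not 3 R 2.

No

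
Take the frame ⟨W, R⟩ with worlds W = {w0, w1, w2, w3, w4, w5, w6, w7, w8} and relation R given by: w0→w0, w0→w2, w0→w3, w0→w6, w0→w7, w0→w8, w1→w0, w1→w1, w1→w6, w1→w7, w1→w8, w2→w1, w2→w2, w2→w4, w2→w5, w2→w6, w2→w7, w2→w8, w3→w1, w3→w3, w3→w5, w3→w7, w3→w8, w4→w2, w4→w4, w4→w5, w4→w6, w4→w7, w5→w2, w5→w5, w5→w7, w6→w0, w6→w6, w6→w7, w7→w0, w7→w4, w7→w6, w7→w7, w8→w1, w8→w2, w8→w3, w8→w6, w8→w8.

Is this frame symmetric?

Symmetric: no — w0 R w2 but not w2 R w0.

No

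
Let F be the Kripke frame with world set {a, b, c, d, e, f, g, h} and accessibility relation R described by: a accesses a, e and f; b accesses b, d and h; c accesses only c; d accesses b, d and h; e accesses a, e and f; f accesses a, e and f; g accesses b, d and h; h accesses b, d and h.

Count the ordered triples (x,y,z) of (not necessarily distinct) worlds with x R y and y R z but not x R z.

0

R is transitive; there are no such tuples.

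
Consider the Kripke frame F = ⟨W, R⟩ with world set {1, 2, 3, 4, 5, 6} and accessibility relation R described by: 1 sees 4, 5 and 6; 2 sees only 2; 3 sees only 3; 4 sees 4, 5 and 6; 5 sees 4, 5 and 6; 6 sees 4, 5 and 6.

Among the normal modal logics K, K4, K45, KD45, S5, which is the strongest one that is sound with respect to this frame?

KD45

Transitive (axiom 4): yes — every two-step R-path is closed by a direct edge.
Euclidean (axiom 5): yes — any two successors of a common world are R-related.
Serial (axiom D): yes — every world has a successor (e.g. 1 R 4).
Reflexive (axiom T): no — 1 is not related to itself.
So F validates K, K4, K45, KD45; S5 would additionally require R to be reflexive. The strongest is KD45.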